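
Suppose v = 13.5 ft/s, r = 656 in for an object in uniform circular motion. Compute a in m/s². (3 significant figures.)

a is given directly by: a = v²/r.
v = 13.5 ft/s = 4.115 m/s; r = 656 in = 16.66 m.
a = 1.016 m/s²

1.02 m/s²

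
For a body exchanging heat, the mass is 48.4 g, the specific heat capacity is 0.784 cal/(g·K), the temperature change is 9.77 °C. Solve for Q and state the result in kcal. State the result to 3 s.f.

0.371 kcal

Q is given directly by: Q = mcΔT.
m = 48.4 g = 0.04840 kg; c = 0.784 cal/(g·K) = 3280 J/(kg·K); ΔT = 9.77 °C = 9.770 K.
Q = 1551 J
1551 J × (1 kcal / 4184 J) = 0.3707 kcal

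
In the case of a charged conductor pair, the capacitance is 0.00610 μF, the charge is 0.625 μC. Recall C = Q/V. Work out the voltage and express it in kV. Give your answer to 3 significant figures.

Rearranging: V = Q/C.
C = 0.00610 μF = 6.100×10^-9 F; Q = 0.625 μC = 6.250×10^-7 C.
V = 102.5 V
102.5 V × (1 kV / 1000 V) = 0.1025 kV

0.102 kV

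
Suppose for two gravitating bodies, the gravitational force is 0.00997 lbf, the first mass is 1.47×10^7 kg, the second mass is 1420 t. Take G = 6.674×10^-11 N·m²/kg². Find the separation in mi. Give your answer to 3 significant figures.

0.110 mi

Solving F = G·m₁·m₂/r² for r: r = √(G·m₁m₂/F).
F = 0.00997 lbf = 0.04435 N; m₁ = 1.47×10^7 kg; m₂ = 1420 t = 1.420×10^6 kg; G = 6.674×10^-11 N·m²/kg².
r = 177.2 m
177.2 m × (1 mi / 1609 m) = 0.1101 mi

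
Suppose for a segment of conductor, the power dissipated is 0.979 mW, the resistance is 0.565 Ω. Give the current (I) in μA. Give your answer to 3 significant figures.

41600 μA

Solving P = I²R for I: I = √(P/R).
P = 0.979 mW = 9.790×10^-4 W; R = 0.565 Ω.
I = 0.04163 A
0.04163 A × (1 μA / 1.000×10^-6 A) = 41626 μA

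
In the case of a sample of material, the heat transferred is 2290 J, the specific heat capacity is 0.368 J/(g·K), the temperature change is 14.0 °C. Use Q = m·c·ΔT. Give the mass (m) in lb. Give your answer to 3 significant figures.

0.980 lb

Rearranging Q = m·c·ΔT for m: m = Q/(c·ΔT).
Q = 2290 J; c = 0.368 J/(g·K) = 368.0 J/(kg·K); ΔT = 14.0 °C = 14.00 K.
m = 0.4445 kg
0.4445 kg × (1 lb / 0.4536 kg) = 0.9799 lb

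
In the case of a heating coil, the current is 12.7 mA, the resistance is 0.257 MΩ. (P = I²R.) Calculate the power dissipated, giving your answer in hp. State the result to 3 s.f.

0.0556 hp

Directly: P = I²R.
I = 12.7 mA = 0.01270 A; R = 0.257 MΩ = 2.570×10^5 Ω.
P = 41.45 W  (the unit combination reduces to kg·m²/s³ = W)
41.45 W × (1 hp / 745.7 W) = 0.05559 hp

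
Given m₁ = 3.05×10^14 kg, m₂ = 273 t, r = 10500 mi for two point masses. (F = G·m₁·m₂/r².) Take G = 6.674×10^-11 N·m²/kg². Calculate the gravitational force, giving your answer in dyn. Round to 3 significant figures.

From Newton's law of gravitation: F = Gm₁m₂/r².
m₁ = 3.05×10^14 kg; m₂ = 273 t = 2.730×10^5 kg; r = 10500 mi = 1.690×10^7 m; G = 6.674×10^-11 N·m²/kg².
F = 1.946×10^-5 N
1.946×10^-5 N × (1 dyn / 1.000×10^-5 N) = 1.946 dyn

1.95 dyn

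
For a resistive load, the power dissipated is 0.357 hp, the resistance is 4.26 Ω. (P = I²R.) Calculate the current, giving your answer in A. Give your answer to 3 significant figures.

Rearranging: I = √(P/R).
P = 0.357 hp = 266.2 W; R = 4.26 Ω.
I = 7.905 A

7.91 A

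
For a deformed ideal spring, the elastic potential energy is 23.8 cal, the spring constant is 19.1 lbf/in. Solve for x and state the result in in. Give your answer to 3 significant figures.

9.61 in

Solving U = ½k·x² for x: x = √(2U/k).
U = 23.8 cal = 99.58 J; k = 19.1 lbf/in = 3345 N/m.
x = 0.2440 m
0.2440 m × (1 in / 0.02540 m) = 9.607 in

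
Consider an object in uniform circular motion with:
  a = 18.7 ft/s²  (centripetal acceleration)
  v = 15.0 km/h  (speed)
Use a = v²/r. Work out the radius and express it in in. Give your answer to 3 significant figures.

Rearranging a = v²/r for r: r = v²/a.
a = 18.7 ft/s² = 5.700 m/s²; v = 15.0 km/h = 4.167 m/s.
r = 3.046 m
3.046 m × (1 in / 0.02540 m) = 119.9 in

120 in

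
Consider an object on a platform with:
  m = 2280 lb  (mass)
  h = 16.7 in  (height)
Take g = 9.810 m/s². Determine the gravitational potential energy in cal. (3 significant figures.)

PE is given directly by: PE = mgh.
m = 2280 lb = 1034 kg; h = 16.7 in = 0.4242 m; g = 9.810 m/s².
PE = 4303 J  (the unit combination reduces to kg·m²/s² = J)
4303 J × (1 cal / 4.184 J) = 1029 cal

1030 cal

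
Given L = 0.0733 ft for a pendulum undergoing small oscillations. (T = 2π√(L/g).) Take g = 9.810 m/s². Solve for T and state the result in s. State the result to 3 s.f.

0.300 s

Directly: T = 2π√(L/g).
L = 0.0733 ft = 0.02234 m; g = 9.810 m/s².
T = 0.2999 s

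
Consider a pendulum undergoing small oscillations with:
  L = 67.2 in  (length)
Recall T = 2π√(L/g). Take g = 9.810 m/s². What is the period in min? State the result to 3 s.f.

T is given directly by: T = 2π√(L/g).
L = 67.2 in = 1.707 m; g = 9.810 m/s².
T = 2.621 s
2.621 s × (1 min / 60.00 s) = 0.04368 min

0.0437 min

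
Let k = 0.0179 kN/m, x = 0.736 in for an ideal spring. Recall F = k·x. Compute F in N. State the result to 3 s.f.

0.335 N

F is given directly by: F = kx.
k = 0.0179 kN/m = 17.90 N/m; x = 0.736 in = 0.01869 m.
F = 0.3346 N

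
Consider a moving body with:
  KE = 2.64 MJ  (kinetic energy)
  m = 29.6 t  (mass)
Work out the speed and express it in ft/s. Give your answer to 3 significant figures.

43.8 ft/s

Rearranging: v = √(2·KE/m).
KE = 2.64 MJ = 2.640×10^6 J; m = 29.6 t = 29600 kg.
v = 13.36 m/s
13.36 m/s × (1 ft/s / 0.3048 m/s) = 43.82 ft/s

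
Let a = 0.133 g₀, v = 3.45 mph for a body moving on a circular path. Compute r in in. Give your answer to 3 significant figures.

71.8 in

Solving a = v²/r for r: r = v²/a.
a = 0.133 g₀ = 1.304 m/s²; v = 3.45 mph = 1.542 m/s.
r = 1.824 m
1.824 m × (1 in / 0.02540 m) = 71.80 in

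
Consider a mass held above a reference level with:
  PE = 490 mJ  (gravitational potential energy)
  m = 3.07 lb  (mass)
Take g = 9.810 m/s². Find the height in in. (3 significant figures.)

Rearranging: h = PE/(m·g).
PE = 490 mJ = 0.4900 J; m = 3.07 lb = 1.393 kg; g = 9.810 m/s².
h = 0.03587 m
0.03587 m × (1 in / 0.02540 m) = 1.412 in

1.41 in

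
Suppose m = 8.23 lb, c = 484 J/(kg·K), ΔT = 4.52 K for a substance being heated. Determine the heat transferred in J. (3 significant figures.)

Directly: Q = mcΔT.
m = 8.23 lb = 3.733 kg; c = 484 J/(kg·K); ΔT = 4.52 K.
Q = 8167 J  (the unit combination reduces to kg·m²/s² = J)

8170 J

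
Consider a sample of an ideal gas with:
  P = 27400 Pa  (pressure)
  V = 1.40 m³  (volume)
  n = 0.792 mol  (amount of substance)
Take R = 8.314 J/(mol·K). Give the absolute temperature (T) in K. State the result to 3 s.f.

From the ideal-gas law: T = PV/(nR).
P = 27400 Pa; V = 1.40 m³; n = 0.792 mol; R = 8.314 J/(mol·K).
T = 5826 K

5830 K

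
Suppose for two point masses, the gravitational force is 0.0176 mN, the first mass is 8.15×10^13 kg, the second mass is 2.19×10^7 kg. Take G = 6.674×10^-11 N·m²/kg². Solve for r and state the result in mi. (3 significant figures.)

From Newton's law of gravitation: r = √(G·m₁m₂/F).
F = 0.0176 mN = 1.760×10^-5 N; m₁ = 8.15×10^13 kg; m₂ = 2.19×10^7 kg; G = 6.674×10^-11 N·m²/kg².
r = 8.227×10^7 m
8.227×10^7 m × (1 mi / 1609 m) = 51120 mi

51100 mi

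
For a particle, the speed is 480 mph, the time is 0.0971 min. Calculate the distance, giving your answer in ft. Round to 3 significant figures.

4100 ft

Rearranging: d = v·t.
v = 480 mph = 214.6 m/s; t = 0.0971 min = 5.826 s.
d = 1250 m
1250 m × (1 ft / 0.3048 m) = 4102 ft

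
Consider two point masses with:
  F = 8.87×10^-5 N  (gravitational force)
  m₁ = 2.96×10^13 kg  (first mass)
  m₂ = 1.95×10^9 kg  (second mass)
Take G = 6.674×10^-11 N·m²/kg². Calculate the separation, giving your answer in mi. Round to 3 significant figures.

Solving F = G·m₁·m₂/r² for r: r = √(G·m₁m₂/F).
F = 8.87×10^-5 N; m₁ = 2.96×10^13 kg; m₂ = 1.95×10^9 kg; G = 6.674×10^-11 N·m²/kg².
r = 2.084×10^8 m
2.084×10^8 m × (1 mi / 1609 m) = 1.295×10^5 mi

1.29×10^5 mi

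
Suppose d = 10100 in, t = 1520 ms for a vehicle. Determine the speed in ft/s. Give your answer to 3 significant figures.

554 ft/s

Directly: v = d/t.
d = 10100 in = 256.5 m; t = 1520 ms = 1.520 s.
v = 168.8 m/s
168.8 m/s × (1 ft/s / 0.3048 m/s) = 553.7 ft/s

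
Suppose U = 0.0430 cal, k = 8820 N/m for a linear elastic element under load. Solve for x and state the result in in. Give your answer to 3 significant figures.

0.251 in

Solving U = ½k·x² for x: x = √(2U/k).
U = 0.0430 cal = 0.1799 J; k = 8820 N/m.
x = 0.006387 m
0.006387 m × (1 in / 0.02540 m) = 0.2515 in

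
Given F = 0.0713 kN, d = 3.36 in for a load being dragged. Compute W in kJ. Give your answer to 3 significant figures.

W is given directly by: W = F·d.
F = 0.0713 kN = 71.30 N; d = 3.36 in = 0.08534 m.
W = 6.085 J  (the unit combination reduces to kg·m²/s² = J)
6.085 J × (1 kJ / 1000 J) = 0.006085 kJ

0.00609 kJ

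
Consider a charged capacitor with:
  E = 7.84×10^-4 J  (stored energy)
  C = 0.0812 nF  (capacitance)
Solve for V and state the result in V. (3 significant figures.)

Solving E = ½C·V² for V: V = √(2E/C).
E = 7.84×10^-4 J; C = 0.0812 nF = 8.120×10^-11 F.
V = 4394 V

4390 V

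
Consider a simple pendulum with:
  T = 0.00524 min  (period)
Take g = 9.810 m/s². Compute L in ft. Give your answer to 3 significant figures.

Rearranging T = 2π√(L/g) for L: L = g·(T/2π)².
T = 0.00524 min = 0.3144 s; g = 9.810 m/s².
L = 0.02456 m
0.02456 m × (1 ft / 0.3048 m) = 0.08059 ft

0.0806 ft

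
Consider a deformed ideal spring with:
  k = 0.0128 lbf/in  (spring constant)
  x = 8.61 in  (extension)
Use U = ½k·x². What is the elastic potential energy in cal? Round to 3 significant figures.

U is given directly by: U = ½kx².
k = 0.0128 lbf/in = 2.242 N/m; x = 8.61 in = 0.2187 m.
U = 0.05361 J  (the unit combination reduces to kg·m²/s² = J)
0.05361 J × (1 cal / 4.184 J) = 0.01281 cal

0.0128 cal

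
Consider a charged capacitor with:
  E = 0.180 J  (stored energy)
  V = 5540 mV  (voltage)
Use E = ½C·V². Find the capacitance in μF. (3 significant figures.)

Rearranging E = ½C·V² for C: C = 2E/V².
E = 0.180 J; V = 5540 mV = 5.540 V.
C = 0.01173 F
0.01173 F × (1 μF / 1.000×10^-6 F) = 11730 μF

11700 μF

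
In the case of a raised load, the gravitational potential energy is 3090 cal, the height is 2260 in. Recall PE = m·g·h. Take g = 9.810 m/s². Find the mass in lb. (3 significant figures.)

Rearranging: m = PE/(g·h).
PE = 3090 cal = 12929 J; h = 2260 in = 57.40 m; g = 9.810 m/s².
m = 22.96 kg
22.96 kg × (1 lb / 0.4536 kg) = 50.61 lb

50.6 lb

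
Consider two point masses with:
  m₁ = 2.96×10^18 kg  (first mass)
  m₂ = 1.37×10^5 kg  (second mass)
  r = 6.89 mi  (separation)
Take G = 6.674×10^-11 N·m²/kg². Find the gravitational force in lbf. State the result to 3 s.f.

49500 lbf

F is given directly by: F = Gm₁m₂/r².
m₁ = 2.96×10^18 kg; m₂ = 1.37×10^5 kg; r = 6.89 mi = 11088 m; G = 6.674×10^-11 N·m²/kg².
F = 2.201×10^5 N
2.201×10^5 N × (1 lbf / 4.448 N) = 49485 lbf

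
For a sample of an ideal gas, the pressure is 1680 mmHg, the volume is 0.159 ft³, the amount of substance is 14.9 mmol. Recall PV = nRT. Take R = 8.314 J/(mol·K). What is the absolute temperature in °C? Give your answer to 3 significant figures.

7870 °C

From the ideal-gas law: T = PV/(nR).
P = 1680 mmHg = 2.240×10^5 Pa; V = 0.159 ft³ = 0.004502 m³; n = 14.9 mmol = 0.01490 mol; R = 8.314 J/(mol·K).
T = 8141 K
8141 K − 273.15 = 7867 °C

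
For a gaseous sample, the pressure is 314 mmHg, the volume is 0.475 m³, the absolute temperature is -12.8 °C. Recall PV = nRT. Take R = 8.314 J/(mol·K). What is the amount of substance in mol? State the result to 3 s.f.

9.19 mol

Rearranging: n = PV/(RT).
P = 314 mmHg = 41863 Pa; V = 0.475 m³; T = -12.8 °C = 260.3 K; R = 8.314 J/(mol·K).
n = 9.187 mol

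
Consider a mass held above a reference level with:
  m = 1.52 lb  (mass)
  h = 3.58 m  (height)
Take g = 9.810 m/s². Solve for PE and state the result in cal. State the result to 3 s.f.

Directly: PE = mgh.
m = 1.52 lb = 0.6895 kg; h = 3.58 m; g = 9.810 m/s².
PE = 24.21 J
24.21 J × (1 cal / 4.184 J) = 5.787 cal

5.79 cal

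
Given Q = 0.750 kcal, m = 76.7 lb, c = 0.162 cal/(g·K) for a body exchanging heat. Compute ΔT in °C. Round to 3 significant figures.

0.133 °C

Rearranging: ΔT = Q/(m·c).
Q = 0.750 kcal = 3138 J; m = 76.7 lb = 34.79 kg; c = 0.162 cal/(g·K) = 677.8 J/(kg·K).
ΔT = 0.1331 K
Since 1 °C = 1 K, 0.1331 °C.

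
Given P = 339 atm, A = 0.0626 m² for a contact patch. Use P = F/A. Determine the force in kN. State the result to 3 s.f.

2150 kN

Rearranging P = F/A for F: F = P·A.
P = 339 atm = 3.435×10^7 Pa; A = 0.0626 m².
F = 2.150×10^6 N
2.150×10^6 N × (1 kN / 1000 N) = 2150 kN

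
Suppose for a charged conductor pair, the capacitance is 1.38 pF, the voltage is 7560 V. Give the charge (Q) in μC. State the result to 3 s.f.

0.0104 μC

Solving C = Q/V for Q: Q = CV.
C = 1.38 pF = 1.380×10^-12 F; V = 7560 V.
Q = 1.043×10^-8 C
1.043×10^-8 C × (1 μC / 1.000×10^-6 C) = 0.01043 μC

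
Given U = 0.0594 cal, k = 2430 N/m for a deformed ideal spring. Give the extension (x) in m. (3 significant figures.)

0.0143 m

Rearranging: x = √(2U/k).
U = 0.0594 cal = 0.2485 J; k = 2430 N/m.
x = 0.01430 m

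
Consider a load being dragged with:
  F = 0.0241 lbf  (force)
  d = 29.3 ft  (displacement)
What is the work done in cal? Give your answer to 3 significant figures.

Directly: W = F·d.
F = 0.0241 lbf = 0.1072 N; d = 29.3 ft = 8.931 m.
W = 0.9574 J  (the unit combination reduces to kg·m²/s² = J)
0.9574 J × (1 cal / 4.184 J) = 0.2288 cal

0.229 cal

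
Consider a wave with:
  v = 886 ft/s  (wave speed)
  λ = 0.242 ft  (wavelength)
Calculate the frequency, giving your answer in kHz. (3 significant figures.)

3.66 kHz

Solving v = f·λ for f: f = v/λ.
v = 886 ft/s = 270.1 m/s; λ = 0.242 ft = 0.07376 m.
f = 3661 Hz
3661 Hz × (1 kHz / 1000 Hz) = 3.661 kHz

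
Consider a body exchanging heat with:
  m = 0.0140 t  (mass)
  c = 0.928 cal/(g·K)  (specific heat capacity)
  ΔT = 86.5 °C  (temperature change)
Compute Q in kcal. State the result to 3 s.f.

Directly: Q = mcΔT.
m = 0.0140 t = 14.00 kg; c = 0.928 cal/(g·K) = 3883 J/(kg·K); ΔT = 86.5 °C = 86.50 K.
Q = 4.702×10^6 J  (the unit combination reduces to kg·m²/s² = J)
4.702×10^6 J × (1 kcal / 4184 J) = 1124 kcal

1120 kcal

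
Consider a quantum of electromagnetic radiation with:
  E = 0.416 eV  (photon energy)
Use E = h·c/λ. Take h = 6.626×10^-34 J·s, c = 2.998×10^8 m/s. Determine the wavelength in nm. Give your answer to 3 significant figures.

2980 nm

Rearranging: λ = hc/E.
E = 0.416 eV = 6.665×10^-20 J; h = 6.626×10^-34 J·s; c = 2.998×10^8 m/s.
λ = 2.980×10^-6 m
2.980×10^-6 m × (1 nm / 1.000×10^-9 m) = 2980 nm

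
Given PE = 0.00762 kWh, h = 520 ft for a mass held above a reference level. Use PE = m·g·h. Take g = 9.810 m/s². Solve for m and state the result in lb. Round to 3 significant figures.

38.9 lb

Solving PE = m·g·h for m: m = PE/(g·h).
PE = 0.00762 kWh = 27432 J; h = 520 ft = 158.5 m; g = 9.810 m/s².
m = 17.64 kg
17.64 kg × (1 lb / 0.4536 kg) = 38.90 lb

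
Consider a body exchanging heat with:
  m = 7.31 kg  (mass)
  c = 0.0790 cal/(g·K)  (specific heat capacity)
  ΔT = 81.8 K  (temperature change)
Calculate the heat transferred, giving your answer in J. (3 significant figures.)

1.98×10^5 J

Directly: Q = mcΔT.
m = 7.31 kg; c = 0.0790 cal/(g·K) = 330.5 J/(kg·K); ΔT = 81.8 K.
Q = 1.976×10^5 J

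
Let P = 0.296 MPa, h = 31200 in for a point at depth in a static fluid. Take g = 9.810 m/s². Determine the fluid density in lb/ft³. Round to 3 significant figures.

2.38 lb/ft³

Solving P = ρ·g·h for ρ: ρ = P/(g·h).
P = 0.296 MPa = 2.960×10^5 Pa; h = 31200 in = 792.5 m; g = 9.810 m/s².
ρ = 38.07 kg/m³
38.07 kg/m³ × (1 lb/ft³ / 16.02 kg/m³) = 2.377 lb/ft³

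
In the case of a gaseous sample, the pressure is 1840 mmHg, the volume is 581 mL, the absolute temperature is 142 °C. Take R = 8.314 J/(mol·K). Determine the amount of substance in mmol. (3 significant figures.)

From the ideal-gas law: n = PV/(RT).
P = 1840 mmHg = 2.453×10^5 Pa; V = 581 mL = 5.810×10^-4 m³; T = 142 °C = 415.1 K; R = 8.314 J/(mol·K).
n = 0.04129 mol
0.04129 mol × (1 mmol / 0.001000 mol) = 41.29 mmol

41.3 mmol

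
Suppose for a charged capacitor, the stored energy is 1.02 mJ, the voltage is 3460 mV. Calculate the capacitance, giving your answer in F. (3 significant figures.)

Solving E = ½C·V² for C: C = 2E/V².
E = 1.02 mJ = 0.001020 J; V = 3460 mV = 3.460 V.
C = 1.704×10^-4 F

1.70×10^-4 F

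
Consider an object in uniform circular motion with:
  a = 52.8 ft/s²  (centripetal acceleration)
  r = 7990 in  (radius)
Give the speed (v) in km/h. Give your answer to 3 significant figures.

206 km/h

Solving a = v²/r for v: v = √(a·r).
a = 52.8 ft/s² = 16.09 m/s²; r = 7990 in = 202.9 m.
v = 57.15 m/s
57.15 m/s × (1 km/h / 0.2778 m/s) = 205.7 km/h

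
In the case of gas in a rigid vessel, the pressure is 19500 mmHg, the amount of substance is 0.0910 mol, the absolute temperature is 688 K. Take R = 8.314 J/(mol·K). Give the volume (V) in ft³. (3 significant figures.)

Solving PV = nRT for V: V = nRT/P.
P = 19500 mmHg = 2.600×10^6 Pa; n = 0.0910 mol; T = 688 K; R = 8.314 J/(mol·K).
V = 2.002×10^-4 m³
2.002×10^-4 m³ × (1 ft³ / 0.02832 m³) = 0.007071 ft³

0.00707 ft³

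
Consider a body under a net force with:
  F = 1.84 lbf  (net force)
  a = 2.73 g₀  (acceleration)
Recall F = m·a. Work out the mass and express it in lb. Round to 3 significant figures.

From Newton's second law: m = F/a.
F = 1.84 lbf = 8.185 N; a = 2.73 g₀ = 26.77 m/s².
m = 0.3057 kg
0.3057 kg × (1 lb / 0.4536 kg) = 0.6740 lb

0.674 lb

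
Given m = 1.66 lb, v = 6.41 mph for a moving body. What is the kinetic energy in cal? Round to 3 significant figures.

0.739 cal

Directly: KE = ½mv².
m = 1.66 lb = 0.7530 kg; v = 6.41 mph = 2.866 m/s.
KE = 3.091 J  (the unit combination reduces to kg·m²/s² = J)
3.091 J × (1 cal / 4.184 J) = 0.7389 cal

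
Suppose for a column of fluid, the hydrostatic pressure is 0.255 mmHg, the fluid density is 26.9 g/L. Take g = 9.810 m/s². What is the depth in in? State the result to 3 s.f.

Rearranging: h = P/(ρ·g).
P = 0.255 mmHg = 34.00 Pa; ρ = 26.9 g/L = 26.90 kg/m³; g = 9.810 m/s².
h = 0.1288 m
0.1288 m × (1 in / 0.02540 m) = 5.072 in

5.07 in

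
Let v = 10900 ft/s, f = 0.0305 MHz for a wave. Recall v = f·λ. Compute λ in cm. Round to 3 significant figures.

Rearranging v = f·λ for λ: λ = v/f.
v = 10900 ft/s = 3322 m/s; f = 0.0305 MHz = 30500 Hz.
λ = 0.1089 m
0.1089 m × (1 cm / 0.01000 m) = 10.89 cm

10.9 cm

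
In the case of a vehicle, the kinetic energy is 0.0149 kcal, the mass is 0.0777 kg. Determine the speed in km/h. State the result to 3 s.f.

Solving KE = ½mv² for v: v = √(2·KE/m).
KE = 0.0149 kcal = 62.34 J; m = 0.0777 kg.
v = 40.06 m/s
40.06 m/s × (1 km/h / 0.2778 m/s) = 144.2 km/h

144 km/h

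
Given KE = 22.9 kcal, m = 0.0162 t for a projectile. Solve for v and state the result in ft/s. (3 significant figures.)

357 ft/s

Rearranging KE = ½mv² for v: v = √(2·KE/m).
KE = 22.9 kcal = 95814 J; m = 0.0162 t = 16.20 kg.
v = 108.8 m/s
108.8 m/s × (1 ft/s / 0.3048 m/s) = 356.8 ft/s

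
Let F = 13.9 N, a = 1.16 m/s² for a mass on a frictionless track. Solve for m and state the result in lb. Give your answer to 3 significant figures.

Rearranging: m = F/a.
F = 13.9 N; a = 1.16 m/s².
m = 11.98 kg
11.98 kg × (1 lb / 0.4536 kg) = 26.42 lb

26.4 lb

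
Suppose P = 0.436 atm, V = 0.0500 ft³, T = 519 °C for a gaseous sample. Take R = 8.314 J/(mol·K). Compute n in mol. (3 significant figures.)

Rearranging PV = nRT for n: n = PV/(RT).
P = 0.436 atm = 44178 Pa; V = 0.0500 ft³ = 0.001416 m³; T = 519 °C = 792.1 K; R = 8.314 J/(mol·K).
n = 0.009497 mol

0.00950 mol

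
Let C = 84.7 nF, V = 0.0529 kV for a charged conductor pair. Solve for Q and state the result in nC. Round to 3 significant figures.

4480 nC

Rearranging C = Q/V for Q: Q = CV.
C = 84.7 nF = 8.470×10^-8 F; V = 0.0529 kV = 52.90 V.
Q = 4.481×10^-6 C  (the unit combination reduces to A·s = C)
4.481×10^-6 C × (1 nC / 1.000×10^-9 C) = 4481 nC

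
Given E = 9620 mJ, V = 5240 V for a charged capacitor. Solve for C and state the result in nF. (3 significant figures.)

701 nF

Solving E = ½C·V² for C: C = 2E/V².
E = 9620 mJ = 9.620 J; V = 5240 V.
C = 7.007×10^-7 F
7.007×10^-7 F × (1 nF / 1.000×10^-9 F) = 700.7 nF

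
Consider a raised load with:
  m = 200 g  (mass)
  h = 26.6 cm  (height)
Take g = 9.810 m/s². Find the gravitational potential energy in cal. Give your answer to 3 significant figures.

0.125 cal

Directly: PE = mgh.
m = 200 g = 0.2000 kg; h = 26.6 cm = 0.2660 m; g = 9.810 m/s².
PE = 0.5219 J  (the unit combination reduces to kg·m²/s² = J)
0.5219 J × (1 cal / 4.184 J) = 0.1247 cal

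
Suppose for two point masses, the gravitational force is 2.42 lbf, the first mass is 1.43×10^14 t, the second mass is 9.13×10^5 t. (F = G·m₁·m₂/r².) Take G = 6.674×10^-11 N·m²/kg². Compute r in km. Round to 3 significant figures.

Rearranging: r = √(G·m₁m₂/F).
F = 2.42 lbf = 10.76 N; m₁ = 1.43×10^14 t = 1.430×10^17 kg; m₂ = 9.13×10^5 t = 9.130×10^8 kg; G = 6.674×10^-11 N·m²/kg².
r = 2.845×10^7 m
2.845×10^7 m × (1 km / 1000 m) = 28451 km

28500 km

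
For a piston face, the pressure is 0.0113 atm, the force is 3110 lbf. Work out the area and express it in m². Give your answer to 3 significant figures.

Rearranging P = F/A for A: A = F/P.
P = 0.0113 atm = 1145 Pa; F = 3110 lbf = 13834 N.
A = 12.08 m²

12.1 m²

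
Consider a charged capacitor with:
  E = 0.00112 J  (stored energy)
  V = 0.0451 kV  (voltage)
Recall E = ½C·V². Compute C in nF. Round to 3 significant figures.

Solving E = ½C·V² for C: C = 2E/V².
E = 0.00112 J; V = 0.0451 kV = 45.10 V.
C = 1.101×10^-6 F
1.101×10^-6 F × (1 nF / 1.000×10^-9 F) = 1101 nF

1100 nF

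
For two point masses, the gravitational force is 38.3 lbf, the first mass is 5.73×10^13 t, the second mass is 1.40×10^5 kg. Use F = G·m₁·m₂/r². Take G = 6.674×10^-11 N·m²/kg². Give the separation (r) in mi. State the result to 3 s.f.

34.8 mi

Rearranging: r = √(G·m₁m₂/F).
F = 38.3 lbf = 170.4 N; m₁ = 5.73×10^13 t = 5.730×10^16 kg; m₂ = 1.40×10^5 kg; G = 6.674×10^-11 N·m²/kg².
r = 56059 m
56059 m × (1 mi / 1609 m) = 34.83 mi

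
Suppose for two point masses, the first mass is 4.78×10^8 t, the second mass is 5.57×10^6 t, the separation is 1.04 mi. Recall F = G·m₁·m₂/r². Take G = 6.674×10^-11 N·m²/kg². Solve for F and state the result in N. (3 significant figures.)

From Newton's law of gravitation: F = Gm₁m₂/r².
m₁ = 4.78×10^8 t = 4.780×10^11 kg; m₂ = 5.57×10^6 t = 5.570×10^9 kg; r = 1.04 mi = 1674 m; G = 6.674×10^-11 N·m²/kg².
F = 63431 N  (the unit combination reduces to kg·m/s² = N)

63400 N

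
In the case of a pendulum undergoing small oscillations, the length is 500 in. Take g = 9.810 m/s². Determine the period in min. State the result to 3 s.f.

Directly: T = 2π√(L/g).
L = 500 in = 12.70 m; g = 9.810 m/s².
T = 7.149 s
7.149 s × (1 min / 60.00 s) = 0.1192 min

0.119 min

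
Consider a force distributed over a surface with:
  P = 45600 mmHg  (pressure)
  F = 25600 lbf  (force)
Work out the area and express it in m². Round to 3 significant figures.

0.0187 m²

Rearranging P = F/A for A: A = F/P.
P = 45600 mmHg = 6.079×10^6 Pa; F = 25600 lbf = 1.139×10^5 N.
A = 0.01873 m²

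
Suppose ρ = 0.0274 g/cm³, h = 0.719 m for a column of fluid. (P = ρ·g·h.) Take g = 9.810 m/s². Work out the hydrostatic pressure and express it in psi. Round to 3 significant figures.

0.0280 psi

Directly: P = ρgh.
ρ = 0.0274 g/cm³ = 27.40 kg/m³; h = 0.719 m; g = 9.810 m/s².
P = 193.3 Pa  (the unit combination reduces to kg/(m·s²) = Pa)
193.3 Pa × (1 psi / 6895 Pa) = 0.02803 psi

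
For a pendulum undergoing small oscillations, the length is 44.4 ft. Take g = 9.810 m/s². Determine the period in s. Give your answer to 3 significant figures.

T is given directly by: T = 2π√(L/g).
L = 44.4 ft = 13.53 m; g = 9.810 m/s².
T = 7.380 s

7.38 s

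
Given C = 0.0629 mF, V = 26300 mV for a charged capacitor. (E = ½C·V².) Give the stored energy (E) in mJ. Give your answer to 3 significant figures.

21.8 mJ

E is given directly by: E = ½CV².
C = 0.0629 mF = 6.290×10^-5 F; V = 26300 mV = 26.30 V.
E = 0.02175 J  (the unit combination reduces to kg·m²/s² = J)
0.02175 J × (1 mJ / 0.001000 J) = 21.75 mJ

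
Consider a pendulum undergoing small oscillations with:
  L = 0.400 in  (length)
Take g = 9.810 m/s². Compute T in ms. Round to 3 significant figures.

Directly: T = 2π√(L/g).
L = 0.400 in = 0.01016 m; g = 9.810 m/s².
T = 0.2022 s
0.2022 s × (1 ms / 0.001000 s) = 202.2 ms

202 ms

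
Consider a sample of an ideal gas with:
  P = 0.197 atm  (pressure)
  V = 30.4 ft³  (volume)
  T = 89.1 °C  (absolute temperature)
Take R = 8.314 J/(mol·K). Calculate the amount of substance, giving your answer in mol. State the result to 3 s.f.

5.71 mol

From the ideal-gas law: n = PV/(RT).
P = 0.197 atm = 19961 Pa; V = 30.4 ft³ = 0.8608 m³; T = 89.1 °C = 362.2 K; R = 8.314 J/(mol·K).
n = 5.705 mol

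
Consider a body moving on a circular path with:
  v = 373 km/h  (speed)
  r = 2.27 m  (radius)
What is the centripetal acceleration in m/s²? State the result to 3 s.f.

4730 m/s²

Directly: a = v²/r.
v = 373 km/h = 103.6 m/s; r = 2.27 m.
a = 4729 m/s²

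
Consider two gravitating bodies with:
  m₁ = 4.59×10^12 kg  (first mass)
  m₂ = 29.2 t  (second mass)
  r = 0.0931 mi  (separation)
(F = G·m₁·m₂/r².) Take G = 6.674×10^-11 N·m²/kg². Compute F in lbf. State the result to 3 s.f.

89.6 lbf

F is given directly by: F = Gm₁m₂/r².
m₁ = 4.59×10^12 kg; m₂ = 29.2 t = 29200 kg; r = 0.0931 mi = 149.8 m; G = 6.674×10^-11 N·m²/kg².
F = 398.5 N
398.5 N × (1 lbf / 4.448 N) = 89.58 lbf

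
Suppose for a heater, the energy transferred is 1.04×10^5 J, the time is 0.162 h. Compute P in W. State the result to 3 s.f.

178 W

P is given directly by: P = W/t.
W = 1.04×10^5 J; t = 0.162 h = 583.2 s.
P = 178.3 W  (the unit combination reduces to kg·m²/s³ = W)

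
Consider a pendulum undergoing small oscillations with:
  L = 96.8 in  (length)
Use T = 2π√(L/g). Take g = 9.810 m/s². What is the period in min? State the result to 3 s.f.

T is given directly by: T = 2π√(L/g).
L = 96.8 in = 2.459 m; g = 9.810 m/s².
T = 3.146 s
3.146 s × (1 min / 60.00 s) = 0.05243 min

0.0524 min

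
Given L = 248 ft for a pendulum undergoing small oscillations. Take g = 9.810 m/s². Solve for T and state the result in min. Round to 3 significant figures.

0.291 min

T is given directly by: T = 2π√(L/g).
L = 248 ft = 75.59 m; g = 9.810 m/s².
T = 17.44 s
17.44 s × (1 min / 60.00 s) = 0.2907 min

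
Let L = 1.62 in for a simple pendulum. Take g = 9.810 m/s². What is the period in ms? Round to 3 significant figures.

T is given directly by: T = 2π√(L/g).
L = 1.62 in = 0.04115 m; g = 9.810 m/s².
T = 0.4069 s
0.4069 s × (1 ms / 0.001000 s) = 406.9 ms

407 ms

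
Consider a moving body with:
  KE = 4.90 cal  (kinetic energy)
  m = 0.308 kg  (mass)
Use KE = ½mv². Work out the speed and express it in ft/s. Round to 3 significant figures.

Rearranging: v = √(2·KE/m).
KE = 4.90 cal = 20.50 J; m = 0.308 kg.
v = 11.54 m/s
11.54 m/s × (1 ft/s / 0.3048 m/s) = 37.85 ft/s

37.9 ft/s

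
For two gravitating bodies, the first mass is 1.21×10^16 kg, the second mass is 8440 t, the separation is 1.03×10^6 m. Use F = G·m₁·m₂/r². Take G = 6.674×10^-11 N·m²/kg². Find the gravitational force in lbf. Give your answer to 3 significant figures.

F is given directly by: F = Gm₁m₂/r².
m₁ = 1.21×10^16 kg; m₂ = 8440 t = 8.440×10^6 kg; r = 1.03×10^6 m; G = 6.674×10^-11 N·m²/kg².
F = 6.425 N
6.425 N × (1 lbf / 4.448 N) = 1.444 lbf

1.44 lbf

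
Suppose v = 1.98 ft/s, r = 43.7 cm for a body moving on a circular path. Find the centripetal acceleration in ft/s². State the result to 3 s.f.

2.73 ft/s²

Directly: a = v²/r.
v = 1.98 ft/s = 0.6035 m/s; r = 43.7 cm = 0.4370 m.
a = 0.8334 m/s²
0.8334 m/s² × (1 ft/s² / 0.3048 m/s²) = 2.734 ft/s²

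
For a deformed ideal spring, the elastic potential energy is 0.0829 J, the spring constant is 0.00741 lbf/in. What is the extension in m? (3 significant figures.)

0.357 m

Rearranging U = ½k·x² for x: x = √(2U/k).
U = 0.0829 J; k = 0.00741 lbf/in = 1.298 N/m.
x = 0.3574 m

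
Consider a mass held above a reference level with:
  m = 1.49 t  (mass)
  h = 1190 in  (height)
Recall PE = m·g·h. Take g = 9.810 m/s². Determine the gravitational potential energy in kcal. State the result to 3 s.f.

Directly: PE = mgh.
m = 1.49 t = 1490 kg; h = 1190 in = 30.23 m; g = 9.810 m/s².
PE = 4.418×10^5 J
4.418×10^5 J × (1 kcal / 4184 J) = 105.6 kcal

106 kcal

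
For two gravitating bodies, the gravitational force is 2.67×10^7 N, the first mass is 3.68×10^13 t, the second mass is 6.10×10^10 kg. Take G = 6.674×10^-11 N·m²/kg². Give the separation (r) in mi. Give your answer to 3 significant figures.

From Newton's law of gravitation: r = √(G·m₁m₂/F).
F = 2.67×10^7 N; m₁ = 3.68×10^13 t = 3.680×10^16 kg; m₂ = 6.10×10^10 kg; G = 6.674×10^-11 N·m²/kg².
r = 74908 m
74908 m × (1 mi / 1609 m) = 46.55 mi

46.5 mi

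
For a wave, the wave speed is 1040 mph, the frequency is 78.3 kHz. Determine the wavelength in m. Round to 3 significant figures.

Rearranging v = f·λ for λ: λ = v/f.
v = 1040 mph = 464.9 m/s; f = 78.3 kHz = 78300 Hz.
λ = 0.005938 m

0.00594 m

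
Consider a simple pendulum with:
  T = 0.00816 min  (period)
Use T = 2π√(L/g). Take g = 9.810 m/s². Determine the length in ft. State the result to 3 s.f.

Solving T = 2π√(L/g) for L: L = g·(T/2π)².
T = 0.00816 min = 0.4896 s; g = 9.810 m/s².
L = 0.05957 m
0.05957 m × (1 ft / 0.3048 m) = 0.1954 ft

0.195 ft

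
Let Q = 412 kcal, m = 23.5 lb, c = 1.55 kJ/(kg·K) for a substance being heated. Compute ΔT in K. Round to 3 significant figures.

Solving Q = m·c·ΔT for ΔT: ΔT = Q/(m·c).
Q = 412 kcal = 1.724×10^6 J; m = 23.5 lb = 10.66 kg; c = 1.55 kJ/(kg·K) = 1550 J/(kg·K).
ΔT = 104.3 K

104 K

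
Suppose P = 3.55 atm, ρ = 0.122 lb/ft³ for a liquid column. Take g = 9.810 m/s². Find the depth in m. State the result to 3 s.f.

Rearranging: h = P/(ρ·g).
P = 3.55 atm = 3.597×10^5 Pa; ρ = 0.122 lb/ft³ = 1.954 kg/m³; g = 9.810 m/s².
h = 18763 m

18800 m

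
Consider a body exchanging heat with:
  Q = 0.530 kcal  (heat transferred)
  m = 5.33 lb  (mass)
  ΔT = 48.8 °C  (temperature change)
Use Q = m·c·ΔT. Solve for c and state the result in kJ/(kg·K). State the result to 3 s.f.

Rearranging Q = m·c·ΔT for c: c = Q/(m·ΔT).
Q = 0.530 kcal = 2218 J; m = 5.33 lb = 2.418 kg; ΔT = 48.8 °C = 48.80 K.
c = 18.80 J/(kg·K)
18.80 J/(kg·K) × (1 kJ/(kg·K) / 1000 J/(kg·K)) = 0.01880 kJ/(kg·K)

0.0188 kJ/(kg·K)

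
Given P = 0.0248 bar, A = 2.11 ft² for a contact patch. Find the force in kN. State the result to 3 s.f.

Rearranging P = F/A for F: F = P·A.
P = 0.0248 bar = 2480 Pa; A = 2.11 ft² = 0.1960 m².
F = 486.1 N  (the unit combination reduces to kg·m/s² = N)
486.1 N × (1 kN / 1000 N) = 0.4861 kN

0.486 kN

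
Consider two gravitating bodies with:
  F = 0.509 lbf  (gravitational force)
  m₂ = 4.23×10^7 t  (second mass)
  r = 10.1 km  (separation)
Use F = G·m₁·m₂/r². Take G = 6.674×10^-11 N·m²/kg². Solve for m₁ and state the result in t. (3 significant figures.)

From Newton's law of gravitation: m₁ = F·r²/(G·m₂).
F = 0.509 lbf = 2.264 N; m₂ = 4.23×10^7 t = 4.230×10^10 kg; r = 10.1 km = 10100 m; G = 6.674×10^-11 N·m²/kg².
m₁ = 8.181×10^7 kg
8.181×10^7 kg × (1 t / 1000 kg) = 81813 t

81800 t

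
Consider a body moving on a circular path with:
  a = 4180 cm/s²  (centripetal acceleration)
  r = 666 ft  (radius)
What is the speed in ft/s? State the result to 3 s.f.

Solving a = v²/r for v: v = √(a·r).
a = 4180 cm/s² = 41.80 m/s²; r = 666 ft = 203.0 m.
v = 92.12 m/s
92.12 m/s × (1 ft/s / 0.3048 m/s) = 302.2 ft/s

302 ft/s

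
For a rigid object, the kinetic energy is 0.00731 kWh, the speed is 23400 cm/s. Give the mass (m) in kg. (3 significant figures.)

0.961 kg

Solving KE = ½mv² for m: m = 2·KE/v².
KE = 0.00731 kWh = 26316 J; v = 23400 cm/s = 234.0 m/s.
m = 0.9612 kg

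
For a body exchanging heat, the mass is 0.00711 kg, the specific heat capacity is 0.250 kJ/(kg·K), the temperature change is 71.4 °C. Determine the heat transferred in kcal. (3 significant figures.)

Q is given directly by: Q = mcΔT.
m = 0.00711 kg; c = 0.250 kJ/(kg·K) = 250.0 J/(kg·K); ΔT = 71.4 °C = 71.40 K.
Q = 126.9 J  (the unit combination reduces to kg·m²/s² = J)
126.9 J × (1 kcal / 4184 J) = 0.03033 kcal

0.0303 kcal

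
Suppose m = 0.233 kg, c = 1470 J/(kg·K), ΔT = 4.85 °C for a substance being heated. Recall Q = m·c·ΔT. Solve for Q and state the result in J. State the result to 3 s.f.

1660 J

Directly: Q = mcΔT.
m = 0.233 kg; c = 1470 J/(kg·K); ΔT = 4.85 °C = 4.850 K.
Q = 1661 J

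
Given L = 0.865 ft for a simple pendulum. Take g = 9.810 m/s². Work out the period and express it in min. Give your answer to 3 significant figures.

Directly: T = 2π√(L/g).
L = 0.865 ft = 0.2637 m; g = 9.810 m/s².
T = 1.030 s
1.030 s × (1 min / 60.00 s) = 0.01717 min

0.0172 min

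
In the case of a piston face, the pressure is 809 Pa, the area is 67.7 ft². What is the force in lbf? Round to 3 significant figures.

1140 lbf

Rearranging P = F/A for F: F = P·A.
P = 809 Pa; A = 67.7 ft² = 6.290 m².
F = 5088 N  (the unit combination reduces to kg·m/s² = N)
5088 N × (1 lbf / 4.448 N) = 1144 lbf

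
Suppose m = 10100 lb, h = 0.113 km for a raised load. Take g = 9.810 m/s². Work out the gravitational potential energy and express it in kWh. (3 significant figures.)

PE is given directly by: PE = mgh.
m = 10100 lb = 4581 kg; h = 0.113 km = 113.0 m; g = 9.810 m/s².
PE = 5.078×10^6 J
5.078×10^6 J × (1 kWh / 3.600×10^6 J) = 1.411 kWh

1.41 kWh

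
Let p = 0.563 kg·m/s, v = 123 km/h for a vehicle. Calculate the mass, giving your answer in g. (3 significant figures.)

Solving p = m·v for m: m = p/v.
p = 0.563 kg·m/s; v = 123 km/h = 34.17 m/s.
m = 0.01648 kg
0.01648 kg × (1 g / 0.001000 kg) = 16.48 g

16.5 g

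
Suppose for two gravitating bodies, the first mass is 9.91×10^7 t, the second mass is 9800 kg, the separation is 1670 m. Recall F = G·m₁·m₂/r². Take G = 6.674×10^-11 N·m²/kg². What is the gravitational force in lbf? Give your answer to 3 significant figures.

0.00522 lbf

F is given directly by: F = Gm₁m₂/r².
m₁ = 9.91×10^7 t = 9.910×10^10 kg; m₂ = 9800 kg; r = 1670 m; G = 6.674×10^-11 N·m²/kg².
F = 0.02324 N
0.02324 N × (1 lbf / 4.448 N) = 0.005225 lbf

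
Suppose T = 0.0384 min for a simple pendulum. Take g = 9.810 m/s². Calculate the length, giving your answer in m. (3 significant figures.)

Rearranging: L = g·(T/2π)².
T = 0.0384 min = 2.304 s; g = 9.810 m/s².
L = 1.319 m

1.32 m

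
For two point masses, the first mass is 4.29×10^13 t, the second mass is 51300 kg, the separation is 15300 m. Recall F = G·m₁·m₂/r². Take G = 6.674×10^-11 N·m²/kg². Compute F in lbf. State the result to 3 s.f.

F is given directly by: F = Gm₁m₂/r².
m₁ = 4.29×10^13 t = 4.290×10^16 kg; m₂ = 51300 kg; r = 15300 m; G = 6.674×10^-11 N·m²/kg².
F = 627.4 N
627.4 N × (1 lbf / 4.448 N) = 141.1 lbf

141 lbf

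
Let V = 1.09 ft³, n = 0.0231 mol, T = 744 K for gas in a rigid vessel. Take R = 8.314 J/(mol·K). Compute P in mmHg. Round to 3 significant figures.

34.7 mmHg

Directly: P = nRT/V.
V = 1.09 ft³ = 0.03087 m³; n = 0.0231 mol; T = 744 K; R = 8.314 J/(mol·K).
P = 4629 Pa
4629 Pa × (1 mmHg / 133.3 Pa) = 34.72 mmHg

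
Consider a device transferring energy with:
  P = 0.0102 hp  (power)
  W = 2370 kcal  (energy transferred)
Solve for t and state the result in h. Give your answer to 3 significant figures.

Solving P = W/t for t: t = W/P.
P = 0.0102 hp = 7.606 W; W = 2370 kcal = 9.916×10^6 J.
t = 1.304×10^6 s
1.304×10^6 s × (1 h / 3600 s) = 362.1 h

362 h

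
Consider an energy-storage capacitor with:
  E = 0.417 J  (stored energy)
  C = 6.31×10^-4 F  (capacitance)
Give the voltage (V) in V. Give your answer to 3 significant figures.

Rearranging: V = √(2E/C).
E = 0.417 J; C = 6.31×10^-4 F.
V = 36.36 V

36.4 V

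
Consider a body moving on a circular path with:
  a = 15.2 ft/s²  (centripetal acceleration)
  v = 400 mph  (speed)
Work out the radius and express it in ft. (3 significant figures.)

Rearranging: r = v²/a.
a = 15.2 ft/s² = 4.633 m/s²; v = 400 mph = 178.8 m/s.
r = 6902 m
6902 m × (1 ft / 0.3048 m) = 22643 ft

22600 ft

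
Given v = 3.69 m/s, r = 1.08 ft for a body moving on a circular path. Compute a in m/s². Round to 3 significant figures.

Directly: a = v²/r.
v = 3.69 m/s; r = 1.08 ft = 0.3292 m.
a = 41.36 m/s²

41.4 m/s²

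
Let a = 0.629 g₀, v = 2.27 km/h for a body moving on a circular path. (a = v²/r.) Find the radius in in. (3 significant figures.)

2.54 in

Rearranging a = v²/r for r: r = v²/a.
a = 0.629 g₀ = 6.168 m/s²; v = 2.27 km/h = 0.6306 m/s.
r = 0.06446 m
0.06446 m × (1 in / 0.02540 m) = 2.538 in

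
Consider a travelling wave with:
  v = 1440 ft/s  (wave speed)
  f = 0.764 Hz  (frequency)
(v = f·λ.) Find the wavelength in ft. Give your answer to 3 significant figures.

1880 ft

Rearranging: λ = v/f.
v = 1440 ft/s = 438.9 m/s; f = 0.764 Hz.
λ = 574.5 m
574.5 m × (1 ft / 0.3048 m) = 1885 ft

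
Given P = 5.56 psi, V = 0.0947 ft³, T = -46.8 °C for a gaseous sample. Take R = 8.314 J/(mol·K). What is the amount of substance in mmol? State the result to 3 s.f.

54.6 mmol

From the ideal-gas law: n = PV/(RT).
P = 5.56 psi = 38335 Pa; V = 0.0947 ft³ = 0.002682 m³; T = -46.8 °C = 226.3 K; R = 8.314 J/(mol·K).
n = 0.05463 mol
0.05463 mol × (1 mmol / 0.001000 mol) = 54.63 mmol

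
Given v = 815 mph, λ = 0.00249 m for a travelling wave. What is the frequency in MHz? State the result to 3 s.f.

Solving v = f·λ for f: f = v/λ.
v = 815 mph = 364.3 m/s; λ = 0.00249 m.
f = 1.463×10^5 Hz
1.463×10^5 Hz × (1 MHz / 1.000×10^6 Hz) = 0.1463 MHz

0.146 MHz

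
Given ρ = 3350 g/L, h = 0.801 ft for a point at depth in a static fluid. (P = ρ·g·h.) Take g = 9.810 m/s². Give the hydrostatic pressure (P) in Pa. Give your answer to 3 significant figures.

Directly: P = ρgh.
ρ = 3350 g/L = 3350 kg/m³; h = 0.801 ft = 0.2441 m; g = 9.810 m/s².
P = 8023 Pa  (the unit combination reduces to kg/(m·s²) = Pa)

8020 Pa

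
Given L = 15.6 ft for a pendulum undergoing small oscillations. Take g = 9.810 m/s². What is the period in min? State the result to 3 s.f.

0.0729 min

Directly: T = 2π√(L/g).
L = 15.6 ft = 4.755 m; g = 9.810 m/s².
T = 4.374 s
4.374 s × (1 min / 60.00 s) = 0.07291 min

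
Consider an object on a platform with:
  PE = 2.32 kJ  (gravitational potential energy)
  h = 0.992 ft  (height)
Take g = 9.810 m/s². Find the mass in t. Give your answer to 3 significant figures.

0.782 t

Solving PE = m·g·h for m: m = PE/(g·h).
PE = 2.32 kJ = 2320 J; h = 0.992 ft = 0.3024 m; g = 9.810 m/s².
m = 782.2 kg
782.2 kg × (1 t / 1000 kg) = 0.7822 t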